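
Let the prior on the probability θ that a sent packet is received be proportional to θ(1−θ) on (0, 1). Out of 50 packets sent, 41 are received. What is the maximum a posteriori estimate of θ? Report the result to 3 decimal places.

The prior density ∝ θ(1−θ)^1 is the kernel of Beta(2, 2).
Data: 41 successes in 50 trials. The binomial likelihood contributes θ^41(1−θ)^9, so the posterior is Beta(2+41, 2+9) = Beta(43, 11).
For Beta(a, b) with a, b > 1 the mode is (a−1)/(a+b−2) = 42/52 ≈ 0.808.

θ̂_MAP = 0.808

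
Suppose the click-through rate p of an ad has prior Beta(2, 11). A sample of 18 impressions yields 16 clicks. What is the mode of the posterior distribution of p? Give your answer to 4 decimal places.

Prior: Beta(2, 11).
Data: 16 successes in 18 trials. The binomial likelihood contributes p^16(1−p)^2, so the posterior is Beta(2+16, 11+2) = Beta(18, 13).
For Beta(a, b) with a, b > 1 the mode is (a−1)/(a+b−2) = 17/29 ≈ 0.5862.

p̂_MAP = 0.5862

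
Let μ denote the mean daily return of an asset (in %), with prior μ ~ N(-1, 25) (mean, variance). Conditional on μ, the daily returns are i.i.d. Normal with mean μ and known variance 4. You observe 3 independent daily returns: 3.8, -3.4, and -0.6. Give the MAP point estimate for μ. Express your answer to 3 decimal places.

n = 3; x̄ = (3.8 + (-3.4) + (-0.6))/3 = -0.2/3 = -1/15 ≈ -0.0667.
For a Normal prior and Normal likelihood with known variance, the posterior is Normal; its mode equals its mean, the precision-weighted average.
Prior precision 1/σ₀² = 1/25 = 0.04; data precision n/σ² = 3/4 = 0.75.
μ̂ = (0.04·(-1) + 0.75·(-1/15)) / (0.04 + 0.75) = (-0.09)/0.79 = -9/79 ≈ -0.114.

μ̂_MAP = -0.114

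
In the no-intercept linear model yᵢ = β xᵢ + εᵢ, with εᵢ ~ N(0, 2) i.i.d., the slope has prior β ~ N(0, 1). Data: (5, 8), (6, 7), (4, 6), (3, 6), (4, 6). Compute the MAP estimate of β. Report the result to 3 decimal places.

β̂_MAP = 1.423

log p(β | y) = −Σ(yᵢ − βxᵢ)²/(2·2) − β²/(2·1) + const.
Setting the derivative to zero: Σxᵢ(yᵢ − βxᵢ)/2 − β/1 = 0, so β = Σxᵢyᵢ / (Σxᵢ² + σ²/τ²).
Σxᵢyᵢ = 5·8 + 6·7 + 4·6 + 3·6 + 4·6 = 148; Σxᵢ² = 102; σ²/τ² = 2.
β̂_MAP = 148 / (102 + 2) = 148/104 ≈ 1.423.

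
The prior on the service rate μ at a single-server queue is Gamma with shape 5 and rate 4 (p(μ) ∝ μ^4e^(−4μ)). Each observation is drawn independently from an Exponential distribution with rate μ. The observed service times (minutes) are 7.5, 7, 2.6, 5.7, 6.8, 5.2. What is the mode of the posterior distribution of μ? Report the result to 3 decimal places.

The Exponential(rate=μ) likelihood is ∝ μ^n e^(−μΣtᵢ). Here n = 6 and Σtᵢ = 7.5 + 7 + 2.6 + 5.7 + 6.8 + 5.2 = 34.8.
Posterior ∝ μ^4e^(−4μ) · μ^6e^(−34.8μ) = μ^10e^(−38.8μ), i.e. Gamma(11, 38.8).
Mode = (a−1)/b = 10/38.8 ≈ 0.258.

μ̂_MAP = 0.258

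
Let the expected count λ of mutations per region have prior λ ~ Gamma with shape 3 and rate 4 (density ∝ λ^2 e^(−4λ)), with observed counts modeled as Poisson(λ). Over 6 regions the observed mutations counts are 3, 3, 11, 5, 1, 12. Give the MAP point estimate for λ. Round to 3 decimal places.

Σxᵢ = 3+3+11+5+1+12 = 35, with n = 6.
Posterior ∝ λ^2e^(−4λ) · λ^35e^(−6λ) = λ^37e^(−10λ), i.e. Gamma(shape=38, rate=10).
The mode of a Gamma(a, b) with a ≥ 1 (shape–rate) is (a−1)/b = 37/10 ≈ 3.700.

λ̂_MAP = 3.700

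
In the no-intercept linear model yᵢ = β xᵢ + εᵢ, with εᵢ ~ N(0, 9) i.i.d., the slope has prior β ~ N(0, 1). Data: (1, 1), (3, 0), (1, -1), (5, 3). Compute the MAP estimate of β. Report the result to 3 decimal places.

log p(β | y) = −Σ(yᵢ − βxᵢ)²/(2·9) − β²/(2·1) + const.
Setting the derivative to zero: Σxᵢ(yᵢ − βxᵢ)/9 − β/1 = 0, so β = Σxᵢyᵢ / (Σxᵢ² + σ²/τ²).
Σxᵢyᵢ = 1·1 + 3·0 + 1·(-1) + 5·3 = 15; Σxᵢ² = 36; σ²/τ² = 9.
β̂_MAP = 15 / (36 + 9) = 15/45 ≈ 0.333.

β̂_MAP = 0.333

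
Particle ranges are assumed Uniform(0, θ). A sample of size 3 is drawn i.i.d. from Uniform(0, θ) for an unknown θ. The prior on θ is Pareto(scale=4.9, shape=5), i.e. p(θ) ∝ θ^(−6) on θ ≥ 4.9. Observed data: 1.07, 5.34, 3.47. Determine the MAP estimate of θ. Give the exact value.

The Uniform(0, θ) likelihood is θ^(−n) for θ ≥ max(xᵢ), zero otherwise. Here max(xᵢ) = 5.34.
Posterior ∝ θ^(−6) · θ^(−3) = θ^(−9) on θ ≥ max(4.9, 5.34) = 5.34.
This density is strictly decreasing in θ, so the posterior mode lies at the lower boundary of the support.

θ̂_MAP = 5.34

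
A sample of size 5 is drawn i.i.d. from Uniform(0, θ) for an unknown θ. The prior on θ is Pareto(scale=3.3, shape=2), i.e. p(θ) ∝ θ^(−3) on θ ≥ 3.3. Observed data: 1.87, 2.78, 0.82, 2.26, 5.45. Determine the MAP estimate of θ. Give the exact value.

θ̂_MAP = 5.45

The Uniform(0, θ) likelihood is θ^(−n) for θ ≥ max(xᵢ), zero otherwise. Here max(xᵢ) = 5.45.
Posterior ∝ θ^(−3) · θ^(−5) = θ^(−8) on θ ≥ max(3.3, 5.45) = 5.45.
This density is strictly decreasing in θ, so the posterior mode lies at the lower boundary of the support.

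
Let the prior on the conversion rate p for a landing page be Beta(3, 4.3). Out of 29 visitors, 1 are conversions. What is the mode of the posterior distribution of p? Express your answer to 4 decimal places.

p̂_MAP = 0.0875

Prior: Beta(3, 4.3).
Data: 1 success in 29 trials. The binomial likelihood contributes p(1−p)^28, so the posterior is Beta(3+1, 4.3+28) = Beta(4, 32.3).
For Beta(a, b) with a, b > 1 the mode is (a−1)/(a+b−2) = 3/34.3 ≈ 0.0875.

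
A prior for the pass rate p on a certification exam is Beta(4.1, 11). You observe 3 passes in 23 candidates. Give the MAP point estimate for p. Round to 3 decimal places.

Prior: Beta(4.1, 11).
Data: 3 successes in 23 trials. The binomial likelihood contributes p^3(1−p)^20, so the posterior is Beta(4.1+3, 11+20) = Beta(7.1, 31).
For Beta(a, b) with a, b > 1 the mode is (a−1)/(a+b−2) = 6.1/36.1 ≈ 0.169.

p̂_MAP = 0.169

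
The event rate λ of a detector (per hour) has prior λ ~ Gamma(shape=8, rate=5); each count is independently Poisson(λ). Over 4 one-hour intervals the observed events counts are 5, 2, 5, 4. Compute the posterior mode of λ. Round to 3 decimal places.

λ̂_MAP = 2.556

Σxᵢ = 5+2+5+4 = 16, with n = 4.
Posterior ∝ λ^7e^(−5λ) · λ^16e^(−4λ) = λ^23e^(−9λ), i.e. Gamma(shape=24, rate=9).
The mode of a Gamma(a, b) with a ≥ 1 (shape–rate) is (a−1)/b = 23/9 ≈ 2.556.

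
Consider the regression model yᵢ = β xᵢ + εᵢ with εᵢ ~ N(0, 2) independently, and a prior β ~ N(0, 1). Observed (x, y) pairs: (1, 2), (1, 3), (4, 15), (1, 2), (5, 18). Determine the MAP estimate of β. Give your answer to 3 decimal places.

log p(β | y) = −Σ(yᵢ − βxᵢ)²/(2·2) − β²/(2·1) + const.
Setting the derivative to zero: Σxᵢ(yᵢ − βxᵢ)/2 − β/1 = 0, so β = Σxᵢyᵢ / (Σxᵢ² + σ²/τ²).
Σxᵢyᵢ = 1·2 + 1·3 + 4·15 + 1·2 + 5·18 = 157; Σxᵢ² = 44; σ²/τ² = 2.
β̂_MAP = 157 / (44 + 2) = 157/46 ≈ 3.413.

β̂_MAP = 3.413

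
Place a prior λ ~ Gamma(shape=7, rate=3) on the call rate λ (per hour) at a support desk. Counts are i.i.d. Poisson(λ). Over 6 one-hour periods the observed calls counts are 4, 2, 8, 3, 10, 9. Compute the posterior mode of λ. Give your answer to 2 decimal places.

λ̂_MAP = 4.67

Σxᵢ = 4+2+8+3+10+9 = 36, with n = 6.
Posterior ∝ λ^6e^(−3λ) · λ^36e^(−6λ) = λ^42e^(−9λ), i.e. Gamma(shape=43, rate=9).
The mode of a Gamma(a, b) with a ≥ 1 (shape–rate) is (a−1)/b = 42/9 ≈ 4.67.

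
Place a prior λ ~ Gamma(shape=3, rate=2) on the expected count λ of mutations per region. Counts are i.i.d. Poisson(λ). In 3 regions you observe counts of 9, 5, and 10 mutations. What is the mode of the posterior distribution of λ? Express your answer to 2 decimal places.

Σxᵢ = 9+5+10 = 24, with n = 3.
Posterior ∝ λ^2e^(−2λ) · λ^24e^(−3λ) = λ^26e^(−5λ), i.e. Gamma(shape=27, rate=5).
The mode of a Gamma(a, b) with a ≥ 1 (shape–rate) is (a−1)/b = 26/5 ≈ 5.20.

λ̂_MAP = 5.20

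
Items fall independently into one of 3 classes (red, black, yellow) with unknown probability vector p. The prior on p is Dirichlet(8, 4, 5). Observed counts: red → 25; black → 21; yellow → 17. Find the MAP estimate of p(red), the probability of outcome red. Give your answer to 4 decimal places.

MAP estimate of p(red) = 0.4156

The posterior is Dirichlet(αᵢ + nᵢ) = Dirichlet(33, 25, 22).
For a Dirichlet(a₁,…,a_K) with all aᵢ > 1, the mode has j-th component (aⱼ − 1)/(Σaᵢ − K).
Here Σaᵢ = 80 and K = 3, so p(red) = (33 − 1)/(80 − 3) = 32/77 ≈ 0.4156.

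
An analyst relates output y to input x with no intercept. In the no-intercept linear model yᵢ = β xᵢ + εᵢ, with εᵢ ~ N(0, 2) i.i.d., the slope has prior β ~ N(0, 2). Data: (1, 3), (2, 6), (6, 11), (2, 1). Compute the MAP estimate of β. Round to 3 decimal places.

log p(β | y) = −Σ(yᵢ − βxᵢ)²/(2·2) − β²/(2·2) + const.
Setting the derivative to zero: Σxᵢ(yᵢ − βxᵢ)/2 − β/2 = 0, so β = Σxᵢyᵢ / (Σxᵢ² + σ²/τ²).
Σxᵢyᵢ = 1·3 + 2·6 + 6·11 + 2·1 = 83; Σxᵢ² = 45; σ²/τ² = 1.
β̂_MAP = 83 / (45 + 1) = 83/46 ≈ 1.804.

β̂_MAP = 1.804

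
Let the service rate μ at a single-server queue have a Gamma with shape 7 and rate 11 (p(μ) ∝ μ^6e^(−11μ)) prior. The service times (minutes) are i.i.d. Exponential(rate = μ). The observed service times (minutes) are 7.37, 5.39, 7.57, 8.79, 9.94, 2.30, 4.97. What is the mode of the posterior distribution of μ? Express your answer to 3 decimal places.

μ̂_MAP = 0.227

The Exponential(rate=μ) likelihood is ∝ μ^n e^(−μΣtᵢ). Here n = 7 and Σtᵢ = 7.37 + 5.39 + 7.57 + 8.79 + 9.94 + 2.30 + 4.97 = 46.33.
Posterior ∝ μ^6e^(−11μ) · μ^7e^(−46.33μ) = μ^13e^(−57.33μ), i.e. Gamma(14, 57.33).
Mode = (a−1)/b = 13/57.33 ≈ 0.227.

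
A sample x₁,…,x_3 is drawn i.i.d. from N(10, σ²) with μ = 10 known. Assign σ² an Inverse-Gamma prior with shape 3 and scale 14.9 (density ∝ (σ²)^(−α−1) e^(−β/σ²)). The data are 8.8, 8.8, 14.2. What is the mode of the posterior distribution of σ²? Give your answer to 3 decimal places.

Sum of squared deviations about the known mean: SS = (8.8−10)² + (8.8−10)² + (14.2−10)² = 20.52.
The Normal likelihood contributes (σ²)^(−n/2) exp(−SS/(2σ²)), so the posterior is Inverse-Gamma(α + n/2, β + SS/2) = Inverse-Gamma(4.5, 25.16).
The mode of Inverse-Gamma(a, b) is b/(a+1) = 25.16/5.5 ≈ 4.575.

σ̂²_MAP = 4.575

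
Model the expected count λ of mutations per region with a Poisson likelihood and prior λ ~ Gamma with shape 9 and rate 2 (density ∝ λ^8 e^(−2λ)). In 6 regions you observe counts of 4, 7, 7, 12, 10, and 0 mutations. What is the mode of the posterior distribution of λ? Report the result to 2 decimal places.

Σxᵢ = 4+7+7+12+10+0 = 40, with n = 6.
Posterior ∝ λ^8e^(−2λ) · λ^40e^(−6λ) = λ^48e^(−8λ), i.e. Gamma(shape=49, rate=8).
The mode of a Gamma(a, b) with a ≥ 1 (shape–rate) is (a−1)/b = 48/8 ≈ 6.00.

λ̂_MAP = 6.00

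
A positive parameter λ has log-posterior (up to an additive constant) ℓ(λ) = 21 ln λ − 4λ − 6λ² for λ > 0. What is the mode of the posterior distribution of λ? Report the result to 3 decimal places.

ℓ'(λ) = 21/λ − 4 − 12λ. Setting this to zero and multiplying by λ: 12λ² + 4λ − 21 = 0.
λ = (−4 + √(4² + 4·12·21)) / (2·12) = (−4 + √1024) / 24 = (−4 + 32)/24 = 7/6.
ℓ''(λ) = −21/λ² − 12 < 0, confirming a maximum.

λ̂_MAP = 1.167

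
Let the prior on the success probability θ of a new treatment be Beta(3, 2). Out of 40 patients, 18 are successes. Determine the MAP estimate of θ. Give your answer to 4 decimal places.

θ̂_MAP = 0.4651

Prior: Beta(3, 2).
Data: 18 successes in 40 trials. The binomial likelihood contributes θ^18(1−θ)^22, so the posterior is Beta(3+18, 2+22) = Beta(21, 24).
For Beta(a, b) with a, b > 1 the mode is (a−1)/(a+b−2) = 20/43 ≈ 0.4651.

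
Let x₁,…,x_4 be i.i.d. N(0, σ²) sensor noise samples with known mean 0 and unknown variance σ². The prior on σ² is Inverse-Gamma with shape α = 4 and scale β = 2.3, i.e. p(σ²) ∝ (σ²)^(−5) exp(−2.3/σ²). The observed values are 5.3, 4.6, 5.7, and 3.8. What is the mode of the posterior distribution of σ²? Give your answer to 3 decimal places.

Sum of squared deviations about the known mean: SS = (5.3−0)² + (4.6−0)² + (5.7−0)² + (3.8−0)² = 96.18.
The Normal likelihood contributes (σ²)^(−n/2) exp(−SS/(2σ²)), so the posterior is Inverse-Gamma(α + n/2, β + SS/2) = Inverse-Gamma(6, 50.39).
The mode of Inverse-Gamma(a, b) is b/(a+1) = 50.39/7 ≈ 7.199.

σ̂²_MAP = 7.199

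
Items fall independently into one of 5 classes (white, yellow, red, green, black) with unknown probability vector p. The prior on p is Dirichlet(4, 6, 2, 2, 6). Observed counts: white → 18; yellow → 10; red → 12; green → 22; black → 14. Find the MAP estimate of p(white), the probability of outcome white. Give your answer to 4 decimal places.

MAP estimate of p(white) = 0.2308

The posterior is Dirichlet(αᵢ + nᵢ) = Dirichlet(22, 16, 14, 24, 20).
For a Dirichlet(a₁,…,a_K) with all aᵢ > 1, the mode has j-th component (aⱼ − 1)/(Σaᵢ − K).
Here Σaᵢ = 96 and K = 5, so p(white) = (22 − 1)/(96 − 5) = 21/91 ≈ 0.2308.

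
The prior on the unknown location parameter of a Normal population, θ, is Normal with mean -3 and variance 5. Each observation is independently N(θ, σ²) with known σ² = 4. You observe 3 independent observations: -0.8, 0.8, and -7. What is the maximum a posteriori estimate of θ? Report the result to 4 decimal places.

θ̂_MAP = -2.4737

n = 3; x̄ = ((-0.8) + 0.8 + (-7))/3 = -7/3 = -7/3 ≈ -2.3333.
For a Normal prior and Normal likelihood with known variance, the posterior is Normal; its mode equals its mean, the precision-weighted average.
Prior precision 1/σ₀² = 1/5 = 0.2; data precision n/σ² = 3/4 = 0.75.
θ̂ = (0.2·(-3) + 0.75·(-7/3)) / (0.2 + 0.75) = (-2.35)/0.95 = -47/19 ≈ -2.4737.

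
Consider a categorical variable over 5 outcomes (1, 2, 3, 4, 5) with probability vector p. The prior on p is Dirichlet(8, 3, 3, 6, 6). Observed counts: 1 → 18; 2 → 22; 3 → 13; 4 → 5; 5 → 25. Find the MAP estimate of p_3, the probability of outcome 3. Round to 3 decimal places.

The posterior is Dirichlet(αᵢ + nᵢ) = Dirichlet(26, 25, 16, 11, 31).
For a Dirichlet(a₁,…,a_K) with all aᵢ > 1, the mode has j-th component (aⱼ − 1)/(Σaᵢ − K).
Here Σaᵢ = 109 and K = 5, so p_3 = (16 − 1)/(109 − 5) = 15/104 ≈ 0.144.

MAP estimate: 0.144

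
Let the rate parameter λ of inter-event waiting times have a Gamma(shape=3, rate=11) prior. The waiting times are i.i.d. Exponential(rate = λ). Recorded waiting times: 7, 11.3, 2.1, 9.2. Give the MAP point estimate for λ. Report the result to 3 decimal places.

λ̂_MAP = 0.148

The Exponential(rate=λ) likelihood is ∝ λ^n e^(−λΣtᵢ). Here n = 4 and Σtᵢ = 7 + 11.3 + 2.1 + 9.2 = 29.6.
Posterior ∝ λ^2e^(−11λ) · λ^4e^(−29.6λ) = λ^6e^(−40.6λ), i.e. Gamma(7, 40.6).
Mode = (a−1)/b = 6/40.6 ≈ 0.148.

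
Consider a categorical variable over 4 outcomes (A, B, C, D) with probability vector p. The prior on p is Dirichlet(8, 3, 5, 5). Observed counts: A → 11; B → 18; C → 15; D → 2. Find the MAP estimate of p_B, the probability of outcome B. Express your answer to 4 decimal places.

MAP estimate of p_B = 0.3175

The posterior is Dirichlet(αᵢ + nᵢ) = Dirichlet(19, 21, 20, 7).
For a Dirichlet(a₁,…,a_K) with all aᵢ > 1, the mode has j-th component (aⱼ − 1)/(Σaᵢ − K).
Here Σaᵢ = 67 and K = 4, so p_B = (21 − 1)/(67 − 4) = 20/63 ≈ 0.3175.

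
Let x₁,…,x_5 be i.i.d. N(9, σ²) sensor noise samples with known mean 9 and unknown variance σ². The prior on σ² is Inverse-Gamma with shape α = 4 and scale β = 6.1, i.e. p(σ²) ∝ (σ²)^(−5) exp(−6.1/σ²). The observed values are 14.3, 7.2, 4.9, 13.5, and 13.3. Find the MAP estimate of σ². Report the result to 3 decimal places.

σ̂²_MAP = 6.605

Sum of squared deviations about the known mean: SS = (14.3−9)² + (7.2−9)² + (4.9−9)² + (13.5−9)² + (13.3−9)² = 86.88.
The Normal likelihood contributes (σ²)^(−n/2) exp(−SS/(2σ²)), so the posterior is Inverse-Gamma(α + n/2, β + SS/2) = Inverse-Gamma(6.5, 49.54).
The mode of Inverse-Gamma(a, b) is b/(a+1) = 49.54/7.5 ≈ 6.605.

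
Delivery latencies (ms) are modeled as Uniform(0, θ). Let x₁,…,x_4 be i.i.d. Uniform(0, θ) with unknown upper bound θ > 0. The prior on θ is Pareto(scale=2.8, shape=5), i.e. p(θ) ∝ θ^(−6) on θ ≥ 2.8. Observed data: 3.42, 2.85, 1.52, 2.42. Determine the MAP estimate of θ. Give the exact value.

θ̂_MAP = 3.42

The Uniform(0, θ) likelihood is θ^(−n) for θ ≥ max(xᵢ), zero otherwise. Here max(xᵢ) = 3.42.
Posterior ∝ θ^(−6) · θ^(−4) = θ^(−10) on θ ≥ max(2.8, 3.42) = 3.42.
This density is strictly decreasing in θ, so the posterior mode lies at the lower boundary of the support.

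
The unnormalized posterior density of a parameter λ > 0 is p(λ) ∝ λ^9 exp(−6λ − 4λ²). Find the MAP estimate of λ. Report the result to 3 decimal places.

λ̂_MAP = 0.750

ℓ'(λ) = 9/λ − 6 − 8λ. Setting this to zero and multiplying by λ: 8λ² + 6λ − 9 = 0.
λ = (−6 + √(6² + 4·8·9)) / (2·8) = (−6 + √324) / 16 = (−6 + 18)/16 = 3/4.
ℓ''(λ) = −9/λ² − 8 < 0, confirming a maximum.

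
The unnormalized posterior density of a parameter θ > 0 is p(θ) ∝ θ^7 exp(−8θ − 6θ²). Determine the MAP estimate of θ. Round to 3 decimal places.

θ̂_MAP = 0.500

ℓ'(θ) = 7/θ − 8 − 12θ. Setting this to zero and multiplying by θ: 12θ² + 8θ − 7 = 0.
θ = (−8 + √(8² + 4·12·7)) / (2·12) = (−8 + √400) / 24 = (−8 + 20)/24 = 1/2.
ℓ''(θ) = −7/θ² − 12 < 0, confirming a maximum.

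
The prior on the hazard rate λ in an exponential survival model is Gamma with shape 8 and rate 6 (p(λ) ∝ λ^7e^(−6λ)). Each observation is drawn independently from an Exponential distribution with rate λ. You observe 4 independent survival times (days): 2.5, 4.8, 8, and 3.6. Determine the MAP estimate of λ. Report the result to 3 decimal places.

λ̂_MAP = 0.442

The Exponential(rate=λ) likelihood is ∝ λ^n e^(−λΣtᵢ). Here n = 4 and Σtᵢ = 2.5 + 4.8 + 8 + 3.6 = 18.9.
Posterior ∝ λ^7e^(−6λ) · λ^4e^(−18.9λ) = λ^11e^(−24.9λ), i.e. Gamma(12, 24.9).
Mode = (a−1)/b = 11/24.9 ≈ 0.442.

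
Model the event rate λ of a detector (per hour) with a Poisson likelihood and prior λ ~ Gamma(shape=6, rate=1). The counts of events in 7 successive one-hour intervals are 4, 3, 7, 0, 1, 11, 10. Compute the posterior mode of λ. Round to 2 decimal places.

λ̂_MAP = 5.13

Σxᵢ = 4+3+7+0+1+11+10 = 36, with n = 7.
Posterior ∝ λ^5e^(−1λ) · λ^36e^(−7λ) = λ^41e^(−8λ), i.e. Gamma(shape=42, rate=8).
The mode of a Gamma(a, b) with a ≥ 1 (shape–rate) is (a−1)/b = 41/8 ≈ 5.13.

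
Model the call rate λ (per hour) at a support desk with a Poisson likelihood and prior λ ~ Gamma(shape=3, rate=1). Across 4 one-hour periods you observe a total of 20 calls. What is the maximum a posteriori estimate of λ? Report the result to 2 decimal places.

λ̂_MAP = 4.40

Σxᵢ = 20, n = 4.
Posterior ∝ λ^2e^(−1λ) · λ^20e^(−4λ) = λ^22e^(−5λ), i.e. Gamma(shape=23, rate=5).
The mode of a Gamma(a, b) with a ≥ 1 (shape–rate) is (a−1)/b = 22/5 ≈ 4.40.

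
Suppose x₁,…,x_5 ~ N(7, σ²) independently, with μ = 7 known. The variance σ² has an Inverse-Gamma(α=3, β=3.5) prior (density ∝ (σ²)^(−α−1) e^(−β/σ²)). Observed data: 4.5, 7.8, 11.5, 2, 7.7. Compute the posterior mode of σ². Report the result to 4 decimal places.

σ̂²_MAP = 4.5869

Sum of squared deviations about the known mean: SS = (4.5−7)² + (7.8−7)² + (11.5−7)² + (2−7)² + (7.7−7)² = 52.63.
The Normal likelihood contributes (σ²)^(−n/2) exp(−SS/(2σ²)), so the posterior is Inverse-Gamma(α + n/2, β + SS/2) = Inverse-Gamma(5.5, 29.815).
The mode of Inverse-Gamma(a, b) is b/(a+1) = 29.815/6.5 ≈ 4.5869.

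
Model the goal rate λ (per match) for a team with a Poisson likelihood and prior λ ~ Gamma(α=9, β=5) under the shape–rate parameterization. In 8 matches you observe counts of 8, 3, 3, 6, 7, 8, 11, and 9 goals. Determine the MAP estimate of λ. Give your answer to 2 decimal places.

λ̂_MAP = 4.85

Σxᵢ = 8+3+3+6+7+8+11+9 = 55, with n = 8.
Posterior ∝ λ^8e^(−5λ) · λ^55e^(−8λ) = λ^63e^(−13λ), i.e. Gamma(shape=64, rate=13).
The mode of a Gamma(a, b) with a ≥ 1 (shape–rate) is (a−1)/b = 63/13 ≈ 4.85.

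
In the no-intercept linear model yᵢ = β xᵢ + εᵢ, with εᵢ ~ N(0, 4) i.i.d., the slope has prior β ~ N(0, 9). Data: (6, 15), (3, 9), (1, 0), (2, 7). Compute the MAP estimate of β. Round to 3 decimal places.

log p(β | y) = −Σ(yᵢ − βxᵢ)²/(2·4) − β²/(2·9) + const.
Setting the derivative to zero: Σxᵢ(yᵢ − βxᵢ)/4 − β/9 = 0, so β = Σxᵢyᵢ / (Σxᵢ² + σ²/τ²).
Σxᵢyᵢ = 6·15 + 3·9 + 1·0 + 2·7 = 131; Σxᵢ² = 50; σ²/τ² = 4/9.
β̂_MAP = 131 / (50 + 4/9) = 131/(454/9) = 1179/454 ≈ 2.597.

β̂_MAP = 2.597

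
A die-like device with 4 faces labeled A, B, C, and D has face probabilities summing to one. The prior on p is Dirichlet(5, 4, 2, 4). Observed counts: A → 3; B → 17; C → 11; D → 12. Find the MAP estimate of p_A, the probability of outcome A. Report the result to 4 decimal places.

The posterior is Dirichlet(αᵢ + nᵢ) = Dirichlet(8, 21, 13, 16).
For a Dirichlet(a₁,…,a_K) with all aᵢ > 1, the mode has j-th component (aⱼ − 1)/(Σaᵢ − K).
Here Σaᵢ = 58 and K = 4, so p_A = (8 − 1)/(58 − 4) = 7/54 ≈ 0.1296.

MAP estimate of p_A = 0.1296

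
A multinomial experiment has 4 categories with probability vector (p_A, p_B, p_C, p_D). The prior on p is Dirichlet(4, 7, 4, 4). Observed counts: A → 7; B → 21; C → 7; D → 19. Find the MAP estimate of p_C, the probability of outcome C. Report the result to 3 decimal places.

MAP estimate of p_C = 0.145

The posterior is Dirichlet(αᵢ + nᵢ) = Dirichlet(11, 28, 11, 23).
For a Dirichlet(a₁,…,a_K) with all aᵢ > 1, the mode has j-th component (aⱼ − 1)/(Σaᵢ − K).
Here Σaᵢ = 73 and K = 4, so p_C = (11 − 1)/(73 − 4) = 10/69 ≈ 0.145.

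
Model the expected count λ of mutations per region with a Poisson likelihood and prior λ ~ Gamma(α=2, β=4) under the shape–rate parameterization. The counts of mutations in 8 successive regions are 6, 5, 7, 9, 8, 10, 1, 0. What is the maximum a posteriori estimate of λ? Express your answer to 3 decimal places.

Σxᵢ = 6+5+7+9+8+10+1+0 = 46, with n = 8.
Posterior ∝ λe^(−4λ) · λ^46e^(−8λ) = λ^47e^(−12λ), i.e. Gamma(shape=48, rate=12).
The mode of a Gamma(a, b) with a ≥ 1 (shape–rate) is (a−1)/b = 47/12 ≈ 3.917.

λ̂_MAP = 3.917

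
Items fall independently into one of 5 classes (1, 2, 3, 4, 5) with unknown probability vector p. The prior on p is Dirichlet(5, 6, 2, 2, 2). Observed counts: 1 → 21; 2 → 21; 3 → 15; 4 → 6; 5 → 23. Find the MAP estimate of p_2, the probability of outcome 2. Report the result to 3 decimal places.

The posterior is Dirichlet(αᵢ + nᵢ) = Dirichlet(26, 27, 17, 8, 25).
For a Dirichlet(a₁,…,a_K) with all aᵢ > 1, the mode has j-th component (aⱼ − 1)/(Σaᵢ − K).
Here Σaᵢ = 103 and K = 5, so p_2 = (27 − 1)/(103 − 5) = 26/98 ≈ 0.265.

MAP estimate: 0.265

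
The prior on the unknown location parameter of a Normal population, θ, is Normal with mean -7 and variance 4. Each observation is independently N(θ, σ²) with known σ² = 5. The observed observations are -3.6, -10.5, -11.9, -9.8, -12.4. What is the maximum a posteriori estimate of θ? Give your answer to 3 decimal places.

θ̂_MAP = -9.112

n = 5; x̄ = ((-3.6) + (-10.5) + (-11.9) + (-9.8) + (-12.4))/5 = -48.2/5 = -9.64.
For a Normal prior and Normal likelihood with known variance, the posterior is Normal; its mode equals its mean, the precision-weighted average.
Prior precision 1/σ₀² = 1/4 = 0.25; data precision n/σ² = 5/5 = 1.
θ̂ = (0.25·(-7) + 1·(-9.64)) / (0.25 + 1) = (-11.39)/1.25 = -9.112.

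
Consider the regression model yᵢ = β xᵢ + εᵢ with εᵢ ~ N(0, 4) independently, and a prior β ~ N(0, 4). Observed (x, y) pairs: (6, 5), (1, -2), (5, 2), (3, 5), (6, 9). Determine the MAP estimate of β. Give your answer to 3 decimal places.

log p(β | y) = −Σ(yᵢ − βxᵢ)²/(2·4) − β²/(2·4) + const.
Setting the derivative to zero: Σxᵢ(yᵢ − βxᵢ)/4 − β/4 = 0, so β = Σxᵢyᵢ / (Σxᵢ² + σ²/τ²).
Σxᵢyᵢ = 6·5 + 1·(-2) + 5·2 + 3·5 + 6·9 = 107; Σxᵢ² = 107; σ²/τ² = 1.
β̂_MAP = 107 / (107 + 1) = 107/108 ≈ 0.991.

β̂_MAP = 0.991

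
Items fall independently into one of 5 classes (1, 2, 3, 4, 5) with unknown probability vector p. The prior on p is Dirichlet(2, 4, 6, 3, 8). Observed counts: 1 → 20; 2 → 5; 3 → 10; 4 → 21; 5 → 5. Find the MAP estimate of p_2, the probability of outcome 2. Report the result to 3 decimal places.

The posterior is Dirichlet(αᵢ + nᵢ) = Dirichlet(22, 9, 16, 24, 13).
For a Dirichlet(a₁,…,a_K) with all aᵢ > 1, the mode has j-th component (aⱼ − 1)/(Σaᵢ − K).
Here Σaᵢ = 84 and K = 5, so p_2 = (9 − 1)/(84 − 5) = 8/79 ≈ 0.101.

MAP estimate: 0.101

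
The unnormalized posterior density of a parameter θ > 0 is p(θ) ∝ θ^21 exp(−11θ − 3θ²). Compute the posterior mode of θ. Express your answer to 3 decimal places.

ℓ'(θ) = 21/θ − 11 − 6θ. Setting this to zero and multiplying by θ: 6θ² + 11θ − 21 = 0.
θ = (−11 + √(11² + 4·6·21)) / (2·6) = (−11 + √625) / 12 = (−11 + 25)/12 = 7/6.
ℓ''(θ) = −21/θ² − 6 < 0, confirming a maximum.

θ̂_MAP = 1.167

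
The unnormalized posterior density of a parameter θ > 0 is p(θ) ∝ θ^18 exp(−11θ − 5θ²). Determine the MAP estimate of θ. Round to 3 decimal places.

θ̂_MAP = 0.900

ℓ'(θ) = 18/θ − 11 − 10θ. Setting this to zero and multiplying by θ: 10θ² + 11θ − 18 = 0.
θ = (−11 + √(11² + 4·10·18)) / (2·10) = (−11 + √841) / 20 = (−11 + 29)/20 = 9/10.
ℓ''(θ) = −18/θ² − 10 < 0, confirming a maximum.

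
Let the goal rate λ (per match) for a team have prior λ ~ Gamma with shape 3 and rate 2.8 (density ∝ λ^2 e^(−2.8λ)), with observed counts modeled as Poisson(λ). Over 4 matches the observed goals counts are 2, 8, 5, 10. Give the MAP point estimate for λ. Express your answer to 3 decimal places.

λ̂_MAP = 3.971

Σxᵢ = 2+8+5+10 = 25, with n = 4.
Posterior ∝ λ^2e^(−2.8λ) · λ^25e^(−4λ) = λ^27e^(−6.8λ), i.e. Gamma(shape=28, rate=6.8).
The mode of a Gamma(a, b) with a ≥ 1 (shape–rate) is (a−1)/b = 27/6.8 ≈ 3.971.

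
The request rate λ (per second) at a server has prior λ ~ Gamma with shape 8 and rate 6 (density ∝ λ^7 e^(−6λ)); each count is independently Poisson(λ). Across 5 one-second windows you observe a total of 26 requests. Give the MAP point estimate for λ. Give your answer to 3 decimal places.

Σxᵢ = 26, n = 5.
Posterior ∝ λ^7e^(−6λ) · λ^26e^(−5λ) = λ^33e^(−11λ), i.e. Gamma(shape=34, rate=11).
The mode of a Gamma(a, b) with a ≥ 1 (shape–rate) is (a−1)/b = 33/11 ≈ 3.000.

λ̂_MAP = 3.000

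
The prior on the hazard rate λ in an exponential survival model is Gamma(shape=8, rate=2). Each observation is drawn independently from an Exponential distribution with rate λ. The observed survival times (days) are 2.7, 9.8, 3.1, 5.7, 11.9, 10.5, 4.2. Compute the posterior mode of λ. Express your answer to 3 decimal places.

λ̂_MAP = 0.281

The Exponential(rate=λ) likelihood is ∝ λ^n e^(−λΣtᵢ). Here n = 7 and Σtᵢ = 2.7 + 9.8 + 3.1 + 5.7 + 11.9 + 10.5 + 4.2 = 47.9.
Posterior ∝ λ^7e^(−2λ) · λ^7e^(−47.9λ) = λ^14e^(−49.9λ), i.e. Gamma(15, 49.9).
Mode = (a−1)/b = 14/49.9 ≈ 0.281.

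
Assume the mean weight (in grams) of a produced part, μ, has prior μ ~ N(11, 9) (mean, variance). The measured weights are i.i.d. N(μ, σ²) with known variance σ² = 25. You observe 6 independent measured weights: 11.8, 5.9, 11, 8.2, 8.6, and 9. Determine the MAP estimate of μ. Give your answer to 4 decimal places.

μ̂_MAP = 9.6899

n = 6; x̄ = (11.8 + 5.9 + 11 + 8.2 + 8.6 + 9)/6 = 54.5/6 = 109/12 ≈ 9.0833.
For a Normal prior and Normal likelihood with known variance, the posterior is Normal; its mode equals its mean, the precision-weighted average.
Prior precision 1/σ₀² = 1/9; data precision n/σ² = 6/25 = 0.24.
μ̂ = ((1/9)·11 + 0.24·(109/12)) / (1/9 + 0.24) = (1531/450)/(79/225) = 1531/158 ≈ 9.6899.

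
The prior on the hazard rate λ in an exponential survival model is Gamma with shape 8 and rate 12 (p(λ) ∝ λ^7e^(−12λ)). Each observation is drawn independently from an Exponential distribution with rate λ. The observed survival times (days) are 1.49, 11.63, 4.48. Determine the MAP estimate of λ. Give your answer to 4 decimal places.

The Exponential(rate=λ) likelihood is ∝ λ^n e^(−λΣtᵢ). Here n = 3 and Σtᵢ = 1.49 + 11.63 + 4.48 = 17.60.
Posterior ∝ λ^7e^(−12λ) · λ^3e^(−17.60λ) = λ^10e^(−29.60λ), i.e. Gamma(11, 29.60).
Mode = (a−1)/b = 10/29.60 ≈ 0.3378.

λ̂_MAP = 0.3378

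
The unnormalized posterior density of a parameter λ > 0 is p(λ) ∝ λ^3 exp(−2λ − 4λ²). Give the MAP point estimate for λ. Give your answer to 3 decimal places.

λ̂_MAP = 0.500

ℓ'(λ) = 3/λ − 2 − 8λ. Setting this to zero and multiplying by λ: 8λ² + 2λ − 3 = 0.
λ = (−2 + √(2² + 4·8·3)) / (2·8) = (−2 + √100) / 16 = (−2 + 10)/16 = 1/2.
ℓ''(λ) = −3/λ² − 8 < 0, confirming a maximum.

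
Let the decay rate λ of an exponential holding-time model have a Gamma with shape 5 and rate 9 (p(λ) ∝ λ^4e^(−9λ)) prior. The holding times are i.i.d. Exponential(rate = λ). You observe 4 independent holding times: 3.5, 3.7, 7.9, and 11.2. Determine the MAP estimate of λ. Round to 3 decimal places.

λ̂_MAP = 0.227

The Exponential(rate=λ) likelihood is ∝ λ^n e^(−λΣtᵢ). Here n = 4 and Σtᵢ = 3.5 + 3.7 + 7.9 + 11.2 = 26.3.
Posterior ∝ λ^4e^(−9λ) · λ^4e^(−26.3λ) = λ^8e^(−35.3λ), i.e. Gamma(9, 35.3).
Mode = (a−1)/b = 8/35.3 ≈ 0.227.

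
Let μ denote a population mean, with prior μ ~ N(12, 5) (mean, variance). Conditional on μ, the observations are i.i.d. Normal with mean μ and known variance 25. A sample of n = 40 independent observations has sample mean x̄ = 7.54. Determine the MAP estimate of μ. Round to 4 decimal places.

μ̂_MAP = 8.0356

n = 40, x̄ = 7.54.
For a Normal prior and Normal likelihood with known variance, the posterior is Normal; its mode equals its mean, the precision-weighted average.
Prior precision 1/σ₀² = 1/5 = 0.2; data precision n/σ² = 40/25 = 1.6.
μ̂ = (0.2·12 + 1.6·7.54) / (0.2 + 1.6) = 14.464/1.8 = 1808/225 ≈ 8.0356.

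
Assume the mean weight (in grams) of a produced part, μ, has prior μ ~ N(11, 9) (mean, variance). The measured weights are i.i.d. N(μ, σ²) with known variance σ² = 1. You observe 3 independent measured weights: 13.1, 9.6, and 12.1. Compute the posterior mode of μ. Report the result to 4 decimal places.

μ̂_MAP = 11.5786

n = 3; x̄ = (13.1 + 9.6 + 12.1)/3 = 34.8/3 = 11.6.
For a Normal prior and Normal likelihood with known variance, the posterior is Normal; its mode equals its mean, the precision-weighted average.
Prior precision 1/σ₀² = 1/9; data precision n/σ² = 3/1 = 3.
μ̂ = ((1/9)·11 + 3·11.6) / (1/9 + 3) = (1621/45)/(28/9) = 1621/140 ≈ 11.5786.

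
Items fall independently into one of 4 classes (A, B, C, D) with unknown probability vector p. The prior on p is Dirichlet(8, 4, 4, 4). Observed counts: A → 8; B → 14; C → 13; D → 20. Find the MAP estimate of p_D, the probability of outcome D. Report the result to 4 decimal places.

MAP estimate of p_D = 0.3239

The posterior is Dirichlet(αᵢ + nᵢ) = Dirichlet(16, 18, 17, 24).
For a Dirichlet(a₁,…,a_K) with all aᵢ > 1, the mode has j-th component (aⱼ − 1)/(Σaᵢ − K).
Here Σaᵢ = 75 and K = 4, so p_D = (24 − 1)/(75 − 4) = 23/71 ≈ 0.3239.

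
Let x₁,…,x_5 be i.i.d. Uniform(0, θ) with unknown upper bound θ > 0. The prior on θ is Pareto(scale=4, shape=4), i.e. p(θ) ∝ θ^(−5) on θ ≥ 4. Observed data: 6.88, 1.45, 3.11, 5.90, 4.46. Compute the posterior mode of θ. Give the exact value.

The Uniform(0, θ) likelihood is θ^(−n) for θ ≥ max(xᵢ), zero otherwise. Here max(xᵢ) = 6.88.
Posterior ∝ θ^(−5) · θ^(−5) = θ^(−10) on θ ≥ max(4, 6.88) = 6.88.
This density is strictly decreasing in θ, so the posterior mode lies at the lower boundary of the support.

θ̂_MAP = 6.88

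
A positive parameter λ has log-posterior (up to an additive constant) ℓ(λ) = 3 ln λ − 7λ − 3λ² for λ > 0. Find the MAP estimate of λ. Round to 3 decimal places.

ℓ'(λ) = 3/λ − 7 − 6λ. Setting this to zero and multiplying by λ: 6λ² + 7λ − 3 = 0.
λ = (−7 + √(7² + 4·6·3)) / (2·6) = (−7 + √121) / 12 = (−7 + 11)/12 = 1/3.
ℓ''(λ) = −3/λ² − 6 < 0, confirming a maximum.

λ̂_MAP = 0.333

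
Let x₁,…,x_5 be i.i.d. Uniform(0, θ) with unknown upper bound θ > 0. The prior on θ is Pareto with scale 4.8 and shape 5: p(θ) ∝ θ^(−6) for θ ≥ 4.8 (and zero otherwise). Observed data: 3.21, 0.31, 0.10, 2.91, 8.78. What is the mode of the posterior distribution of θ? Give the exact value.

θ̂_MAP = 8.78

The Uniform(0, θ) likelihood is θ^(−n) for θ ≥ max(xᵢ), zero otherwise. Here max(xᵢ) = 8.78.
Posterior ∝ θ^(−6) · θ^(−5) = θ^(−11) on θ ≥ max(4.8, 8.78) = 8.78.
This density is strictly decreasing in θ, so the posterior mode lies at the lower boundary of the support.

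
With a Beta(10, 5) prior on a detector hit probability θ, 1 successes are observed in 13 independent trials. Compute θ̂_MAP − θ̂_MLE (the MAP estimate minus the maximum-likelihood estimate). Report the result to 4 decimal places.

Posterior is Beta(11, 17); MAP = (11−1)/(28−2) = 10/26 ≈ 0.38462.
MLE ignores the prior: θ̂_MLE = k/n = 1/13 ≈ 0.07692.
Difference = 10/26 − 1/13 = 4/13 ≈ 0.3077.

MAP − MLE = 0.3077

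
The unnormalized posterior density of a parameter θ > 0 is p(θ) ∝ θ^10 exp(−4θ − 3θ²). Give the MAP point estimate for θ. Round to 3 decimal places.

θ̂_MAP = 1.000

ℓ'(θ) = 10/θ − 4 − 6θ. Setting this to zero and multiplying by θ: 6θ² + 4θ − 10 = 0.
θ = (−4 + √(4² + 4·6·10)) / (2·6) = (−4 + √256) / 12 = (−4 + 16)/12 = 1.
ℓ''(θ) = −10/θ² − 6 < 0, confirming a maximum.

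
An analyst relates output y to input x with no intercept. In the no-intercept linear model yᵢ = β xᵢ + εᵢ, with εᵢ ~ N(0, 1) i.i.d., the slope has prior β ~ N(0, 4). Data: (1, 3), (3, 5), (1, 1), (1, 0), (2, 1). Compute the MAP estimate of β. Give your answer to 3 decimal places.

β̂_MAP = 1.292

log p(β | y) = −Σ(yᵢ − βxᵢ)²/(2·1) − β²/(2·4) + const.
Setting the derivative to zero: Σxᵢ(yᵢ − βxᵢ)/1 − β/4 = 0, so β = Σxᵢyᵢ / (Σxᵢ² + σ²/τ²).
Σxᵢyᵢ = 1·3 + 3·5 + 1·1 + 1·0 + 2·1 = 21; Σxᵢ² = 16; σ²/τ² = 0.25.
β̂_MAP = 21 / (16 + 0.25) = 21/16.25 ≈ 1.292.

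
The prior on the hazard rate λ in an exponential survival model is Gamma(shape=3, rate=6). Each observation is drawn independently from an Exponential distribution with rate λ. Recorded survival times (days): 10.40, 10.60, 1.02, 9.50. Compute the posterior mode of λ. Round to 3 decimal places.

The Exponential(rate=λ) likelihood is ∝ λ^n e^(−λΣtᵢ). Here n = 4 and Σtᵢ = 10.40 + 10.60 + 1.02 + 9.50 = 31.52.
Posterior ∝ λ^2e^(−6λ) · λ^4e^(−31.52λ) = λ^6e^(−37.52λ), i.e. Gamma(7, 37.52).
Mode = (a−1)/b = 6/37.52 ≈ 0.160.

λ̂_MAP = 0.160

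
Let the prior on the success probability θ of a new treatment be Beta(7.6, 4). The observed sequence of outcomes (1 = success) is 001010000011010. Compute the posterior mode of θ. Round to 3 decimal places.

θ̂_MAP = 0.472

Prior: Beta(7.6, 4).
Data: 5 successes in 15 trials (from the sequence). The binomial likelihood contributes θ^5(1−θ)^10, so the posterior is Beta(7.6+5, 4+10) = Beta(12.6, 14).
For Beta(a, b) with a, b > 1 the mode is (a−1)/(a+b−2) = 11.6/24.6 ≈ 0.472.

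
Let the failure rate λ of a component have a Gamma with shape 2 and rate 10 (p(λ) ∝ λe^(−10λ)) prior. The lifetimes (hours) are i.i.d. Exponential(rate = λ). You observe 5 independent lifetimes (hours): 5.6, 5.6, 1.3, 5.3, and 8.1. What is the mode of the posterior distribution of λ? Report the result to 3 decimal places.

λ̂_MAP = 0.167

The Exponential(rate=λ) likelihood is ∝ λ^n e^(−λΣtᵢ). Here n = 5 and Σtᵢ = 5.6 + 5.6 + 1.3 + 5.3 + 8.1 = 25.9.
Posterior ∝ λe^(−10λ) · λ^5e^(−25.9λ) = λ^6e^(−35.9λ), i.e. Gamma(7, 35.9).
Mode = (a−1)/b = 6/35.9 ≈ 0.167.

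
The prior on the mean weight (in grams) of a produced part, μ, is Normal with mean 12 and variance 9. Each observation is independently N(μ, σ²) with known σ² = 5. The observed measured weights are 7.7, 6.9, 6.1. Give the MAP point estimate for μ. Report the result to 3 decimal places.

μ̂_MAP = 7.697

n = 3; x̄ = (7.7 + 6.9 + 6.1)/3 = 20.7/3 = 6.9.
For a Normal prior and Normal likelihood with known variance, the posterior is Normal; its mode equals its mean, the precision-weighted average.
Prior precision 1/σ₀² = 1/9; data precision n/σ² = 3/5 = 0.6.
μ̂ = ((1/9)·12 + 0.6·6.9) / (1/9 + 0.6) = (821/150)/(32/45) = 7.696875 ≈ 7.697.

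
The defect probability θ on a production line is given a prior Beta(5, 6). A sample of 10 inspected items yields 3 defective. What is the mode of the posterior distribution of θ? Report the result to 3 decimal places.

θ̂_MAP = 0.368

Prior: Beta(5, 6).
Data: 3 successes in 10 trials. The binomial likelihood contributes θ^3(1−θ)^7, so the posterior is Beta(5+3, 6+7) = Beta(8, 13).
For Beta(a, b) with a, b > 1 the mode is (a−1)/(a+b−2) = 7/19 ≈ 0.368.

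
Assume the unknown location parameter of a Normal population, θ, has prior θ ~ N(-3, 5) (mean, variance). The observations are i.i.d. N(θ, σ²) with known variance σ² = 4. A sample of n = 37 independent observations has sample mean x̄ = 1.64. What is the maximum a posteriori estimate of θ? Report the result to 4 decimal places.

n = 37, x̄ = 1.64.
For a Normal prior and Normal likelihood with known variance, the posterior is Normal; its mode equals its mean, the precision-weighted average.
Prior precision 1/σ₀² = 1/5 = 0.2; data precision n/σ² = 37/4 = 9.25.
θ̂ = (0.2·(-3) + 9.25·1.64) / (0.2 + 9.25) = 14.57/9.45 = 1457/945 ≈ 1.5418.

θ̂_MAP = 1.5418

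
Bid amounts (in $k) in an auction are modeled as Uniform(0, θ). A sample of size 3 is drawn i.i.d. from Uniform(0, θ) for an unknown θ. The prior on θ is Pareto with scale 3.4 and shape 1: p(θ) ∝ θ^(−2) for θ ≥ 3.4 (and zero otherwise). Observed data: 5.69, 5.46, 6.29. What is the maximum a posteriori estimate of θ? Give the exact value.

θ̂_MAP = 6.29

The Uniform(0, θ) likelihood is θ^(−n) for θ ≥ max(xᵢ), zero otherwise. Here max(xᵢ) = 6.29.
Posterior ∝ θ^(−2) · θ^(−3) = θ^(−5) on θ ≥ max(3.4, 6.29) = 6.29.
This density is strictly decreasing in θ, so the posterior mode lies at the lower boundary of the support.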